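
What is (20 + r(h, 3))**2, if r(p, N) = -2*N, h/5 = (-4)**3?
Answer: 196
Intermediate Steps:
h = -320 (h = 5*(-4)**3 = 5*(-64) = -320)
(20 + r(h, 3))**2 = (20 - 2*3)**2 = (20 - 6)**2 = 14**2 = 196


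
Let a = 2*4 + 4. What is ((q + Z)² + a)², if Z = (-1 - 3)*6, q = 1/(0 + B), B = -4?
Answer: 92179201/256 ≈ 3.6008e+5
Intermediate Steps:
q = -¼ (q = 1/(0 - 4) = 1/(-4) = -¼ ≈ -0.25000)
Z = -24 (Z = -4*6 = -24)
a = 12 (a = 8 + 4 = 12)
((q + Z)² + a)² = ((-¼ - 24)² + 12)² = ((-97/4)² + 12)² = (9409/16 + 12)² = (9601/16)² = 92179201/256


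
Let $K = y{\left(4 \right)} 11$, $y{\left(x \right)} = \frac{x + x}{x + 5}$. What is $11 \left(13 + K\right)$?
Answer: $\frac{2255}{9} \approx 250.56$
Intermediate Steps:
$y{\left(x \right)} = \frac{2 x}{5 + x}$
$K = \frac{88}{9}$ ($K = 2 \cdot 4 \frac{1}{5 + 4} \cdot 11 = 2 \cdot 4 \cdot \frac{1}{9} \cdot 11 = \frac{8}{9} \cdot 11 = \frac{88}{9} \approx 9.7778$)
$11 \left(13 + K\right) = 11 \left(13 + \frac{88}{9}\right) = 11 \cdot \frac{205}{9} = \frac{2255}{9}$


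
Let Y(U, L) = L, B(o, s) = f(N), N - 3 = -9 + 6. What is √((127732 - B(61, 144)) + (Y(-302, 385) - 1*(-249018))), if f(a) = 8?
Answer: 3*√41903 ≈ 614.11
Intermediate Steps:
N = 0 (N = 3 + (-9 + 6) = 3 - 3 = 0)
B(o, s) = 8
√((127732 - B(61, 144)) + (Y(-302, 385) - 1*(-249018))) = √((127732 - 1*8) + (385 - 1*(-249018))) = √((127732 - 8) + (385 + 249018)) = √(127724 + 249403) = √377127 = 3*√41903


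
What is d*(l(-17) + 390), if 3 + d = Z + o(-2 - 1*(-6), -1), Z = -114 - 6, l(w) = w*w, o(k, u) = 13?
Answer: -74690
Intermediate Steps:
l(w) = w²
Z = -120
d = -110 (d = -3 + (-120 + 13) = -3 - 107 = -110)
d*(l(-17) + 390) = -110*((-17)² + 390) = -110*(289 + 390) = -110*679 = -74690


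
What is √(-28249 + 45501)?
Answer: 2*√4313 ≈ 131.35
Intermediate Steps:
√(-28249 + 45501) = √17252 = 2*√4313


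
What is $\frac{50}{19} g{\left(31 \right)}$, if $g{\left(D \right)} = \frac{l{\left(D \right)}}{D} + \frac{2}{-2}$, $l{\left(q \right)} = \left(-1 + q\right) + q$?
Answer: $\frac{1500}{589} \approx 2.5467$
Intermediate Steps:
$l{\left(q \right)} = -1 + 2 q$
$g{\left(D \right)} = -1 + \frac{-1 + 2 D}{D}$ ($g{\left(D \right)} = \frac{-1 + 2 D}{D} + \frac{2}{-2} = \frac{-1 + 2 D}{D} + 2 \left(- \frac{1}{2}\right) = \frac{-1 + 2 D}{D} - 1 = -1 + \frac{-1 + 2 D}{D}$)
$\frac{50}{19} g{\left(31 \right)} = \frac{50}{19} \frac{-1 + 31}{31} = 50 \cdot \frac{1}{19} \cdot \frac{1}{31} \cdot 30 = \frac{50}{19} \cdot \frac{30}{31} = \frac{1500}{589}$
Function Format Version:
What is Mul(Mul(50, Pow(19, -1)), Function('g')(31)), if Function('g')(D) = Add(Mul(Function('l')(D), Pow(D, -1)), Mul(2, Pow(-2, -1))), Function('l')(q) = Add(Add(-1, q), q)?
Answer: Rational(1500, 589) ≈ 2.5467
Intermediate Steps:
Function('l')(q) = Add(-1, Mul(2, q))
Function('g')(D) = Add(-1, Mul(Pow(D, -1), Add(-1, Mul(2, D)))) (Function('g')(D) = Add(Mul(Add(-1, Mul(2, D)), Pow(D, -1)), Mul(2, Pow(-2, -1))) = Add(Mul(Pow(D, -1), Add(-1, Mul(2, D))), Mul(2, Rational(-1, 2))) = Add(Mul(Pow(D, -1), Add(-1, Mul(2, D))), -1) = Add(-1, Mul(Pow(D, -1), Add(-1, Mul(2, D)))))
Mul(Mul(50, Pow(19, -1)), Function('g')(31)) = Mul(Mul(50, Pow(19, -1)), Mul(Pow(31, -1), Add(-1, 31))) = Mul(Mul(50, Rational(1, 19)), Mul(Rational(1, 31), 30)) = Mul(Rational(50, 19), Rational(30, 31)) = Rational(1500, 589)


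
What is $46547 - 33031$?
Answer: $13516$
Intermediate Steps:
$46547 - 33031 = 13516$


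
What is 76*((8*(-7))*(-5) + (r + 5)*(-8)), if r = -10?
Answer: 24320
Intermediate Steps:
76*((8*(-7))*(-5) + (r + 5)*(-8)) = 76*((8*(-7))*(-5) + (-10 + 5)*(-8)) = 76*(-56*(-5) - 5*(-8)) = 76*(280 + 40) = 76*320 = 24320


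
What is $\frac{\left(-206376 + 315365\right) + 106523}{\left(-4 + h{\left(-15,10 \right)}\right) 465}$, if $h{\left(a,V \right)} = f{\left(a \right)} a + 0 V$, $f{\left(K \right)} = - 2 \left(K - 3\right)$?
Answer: $- \frac{869}{1020} \approx -0.85196$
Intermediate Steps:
$f{\left(K \right)} = 6 - 2 K$ ($f{\left(K \right)} = - 2 \left(-3 + K\right) = 6 - 2 K$)
$h{\left(a,V \right)} = a \left(6 - 2 a\right)$ ($h{\left(a,V \right)} = \left(6 - 2 a\right) a + 0 V = a \left(6 - 2 a\right) + 0 = a \left(6 - 2 a\right)$)
$\frac{\left(-206376 + 315365\right) + 106523}{\left(-4 + h{\left(-15,10 \right)}\right) 465} = \frac{\left(-206376 + 315365\right) + 106523}{\left(-4 + 2 \left(-15\right) \left(3 - -15\right)\right) 465} = \frac{108989 + 106523}{\left(-4 + 2 \left(-15\right) \left(3 + 15\right)\right) 465} = \frac{215512}{\left(-4 + 2 \left(-15\right) 18\right) 465} = \frac{215512}{\left(-4 - 540\right) 465} = \frac{215512}{\left(-544\right) 465} = \frac{215512}{-252960} = 215512 \left(- \frac{1}{252960}\right) = - \frac{869}{1020}$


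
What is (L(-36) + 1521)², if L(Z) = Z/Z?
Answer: 2316484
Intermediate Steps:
L(Z) = 1
(L(-36) + 1521)² = (1 + 1521)² = 1522² = 2316484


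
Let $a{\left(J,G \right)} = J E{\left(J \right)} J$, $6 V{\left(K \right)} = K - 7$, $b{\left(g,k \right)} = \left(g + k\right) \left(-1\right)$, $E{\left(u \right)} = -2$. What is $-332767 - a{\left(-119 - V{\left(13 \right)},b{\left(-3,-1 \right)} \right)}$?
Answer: $-303967$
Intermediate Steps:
$b{\left(g,k \right)} = - g - k$
$V{\left(K \right)} = - \frac{7}{6} + \frac{K}{6}$ ($V{\left(K \right)} = \frac{K - 7}{6} = \frac{-7 + K}{6} = - \frac{7}{6} + \frac{K}{6}$)
$a{\left(J,G \right)} = - 2 J^{2}$ ($a{\left(J,G \right)} = J \left(-2\right) J = - 2 J J = - 2 J^{2}$)
$-332767 - a{\left(-119 - V{\left(13 \right)},b{\left(-3,-1 \right)} \right)} = -332767 - - 2 \left(-119 - \left(- \frac{7}{6} + \frac{1}{6} \cdot 13\right)\right)^{2} = -332767 - - 2 \left(-119 - \left(- \frac{7}{6} + \frac{13}{6}\right)\right)^{2} = -332767 - - 2 \left(-119 - 1\right)^{2} = -332767 - - 2 \left(-120\right)^{2} = -332767 - \left(-2\right) 14400 = -332767 - -28800 = -332767 + 28800 = -303967$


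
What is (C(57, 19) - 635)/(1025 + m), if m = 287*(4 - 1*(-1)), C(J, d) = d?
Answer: -154/615 ≈ -0.25041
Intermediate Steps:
m = 1435 (m = 287*(4 + 1) = 287*5 = 1435)
(C(57, 19) - 635)/(1025 + m) = (19 - 635)/(1025 + 1435) = -616/2460 = -616*1/2460 = -154/615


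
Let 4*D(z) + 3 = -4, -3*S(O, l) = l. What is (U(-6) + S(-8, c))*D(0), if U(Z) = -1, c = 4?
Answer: 49/12 ≈ 4.0833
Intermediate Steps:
S(O, l) = -l/3
D(z) = -7/4 (D(z) = -¾ + (¼)*(-4) = -¾ - 1 = -7/4)
(U(-6) + S(-8, c))*D(0) = (-1 - ⅓*4)*(-7/4) = (-1 - 4/3)*(-7/4) = -7/3*(-7/4) = 49/12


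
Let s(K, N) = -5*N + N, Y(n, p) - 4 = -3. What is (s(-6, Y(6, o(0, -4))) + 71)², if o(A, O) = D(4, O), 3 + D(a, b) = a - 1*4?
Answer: 4489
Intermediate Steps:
D(a, b) = -7 + a (D(a, b) = -3 + (a - 1*4) = -3 + (a - 4) = -3 + (-4 + a) = -7 + a)
o(A, O) = -3 (o(A, O) = -7 + 4 = -3)
Y(n, p) = 1 (Y(n, p) = 4 - 3 = 1)
s(K, N) = -4*N
(s(-6, Y(6, o(0, -4))) + 71)² = (-4*1 + 71)² = (-4 + 71)² = 67² = 4489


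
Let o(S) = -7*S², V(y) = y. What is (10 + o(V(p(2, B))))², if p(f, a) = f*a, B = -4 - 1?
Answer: 476100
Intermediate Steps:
B = -5
p(f, a) = a*f
(10 + o(V(p(2, B))))² = (10 - 7*(-5*2)²)² = (10 - 7*(-10)²)² = (10 - 7*100)² = (10 - 700)² = (-690)² = 476100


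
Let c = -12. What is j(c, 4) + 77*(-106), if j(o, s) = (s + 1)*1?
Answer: -8157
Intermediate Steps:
j(o, s) = 1 + s (j(o, s) = (1 + s)*1 = 1 + s)
j(c, 4) + 77*(-106) = (1 + 4) + 77*(-106) = 5 - 8162 = -8157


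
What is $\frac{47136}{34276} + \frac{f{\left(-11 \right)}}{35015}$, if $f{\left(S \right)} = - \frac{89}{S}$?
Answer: $\frac{412686091}{300043535} \approx 1.3754$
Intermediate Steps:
$\frac{47136}{34276} + \frac{f{\left(-11 \right)}}{35015} = \frac{47136}{34276} + \frac{\left(-89\right) \frac{1}{-11}}{35015} = 47136 \cdot \frac{1}{34276} + \left(-89\right) \left(- \frac{1}{11}\right) \frac{1}{35015} = \frac{11784}{8569} + \frac{89}{11} \cdot \frac{1}{35015} = \frac{11784}{8569} + \frac{89}{385165} = \frac{412686091}{300043535}$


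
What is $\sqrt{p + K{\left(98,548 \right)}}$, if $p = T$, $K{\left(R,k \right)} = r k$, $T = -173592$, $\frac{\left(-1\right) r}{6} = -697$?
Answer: $16 \sqrt{8274} \approx 1455.4$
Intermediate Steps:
$r = 4182$ ($r = \left(-6\right) \left(-697\right) = 4182$)
$K{\left(R,k \right)} = 4182 k$
$p = -173592$
$\sqrt{p + K{\left(98,548 \right)}} = \sqrt{-173592 + 4182 \cdot 548} = \sqrt{-173592 + 2291736} = \sqrt{2118144} = 16 \sqrt{8274}$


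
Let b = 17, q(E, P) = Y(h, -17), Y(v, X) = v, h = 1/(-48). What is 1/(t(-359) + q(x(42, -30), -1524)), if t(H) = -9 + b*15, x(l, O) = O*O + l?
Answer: 48/11807 ≈ 0.0040654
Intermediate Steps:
h = -1/48 ≈ -0.020833
x(l, O) = l + O² (x(l, O) = O² + l = l + O²)
q(E, P) = -1/48
t(H) = 246 (t(H) = -9 + 17*15 = -9 + 255 = 246)
1/(t(-359) + q(x(42, -30), -1524)) = 1/(246 - 1/48) = 1/(11807/48) = 48/11807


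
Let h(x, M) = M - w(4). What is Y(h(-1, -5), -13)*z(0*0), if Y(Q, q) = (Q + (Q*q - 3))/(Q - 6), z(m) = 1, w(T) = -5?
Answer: ½ ≈ 0.50000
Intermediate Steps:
h(x, M) = 5 + M (h(x, M) = M - 1*(-5) = M + 5 = 5 + M)
Y(Q, q) = (-3 + Q + Q*q)/(-6 + Q) (Y(Q, q) = (Q + (-3 + Q*q))/(-6 + Q) = (-3 + Q + Q*q)/(-6 + Q))
Y(h(-1, -5), -13)*z(0*0) = ((-3 + (5 - 5) + (5 - 5)*(-13))/(-6 + (5 - 5)))*1 = ((-3 + 0 + 0*(-13))/(-6 + 0))*1 = ((-3 + 0 + 0)/(-6))*1 = -⅙*(-3)*1 = (½)*1 = ½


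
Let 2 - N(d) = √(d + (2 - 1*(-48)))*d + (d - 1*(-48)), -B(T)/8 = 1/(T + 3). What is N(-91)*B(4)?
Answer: -360/7 - 104*I*√41 ≈ -51.429 - 665.92*I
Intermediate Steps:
B(T) = -8/(3 + T) (B(T) = -8/(T + 3) = -8/(3 + T))
N(d) = -46 - d - d*√(50 + d) (N(d) = 2 - (√(d + (2 - 1*(-48)))*d + (d - 1*(-48))) = 2 - (√(d + (2 + 48))*d + (d + 48)) = 2 - (√(d + 50)*d + (48 + d)) = 2 - (√(50 + d)*d + (48 + d)) = 2 - (d*√(50 + d) + (48 + d)) = 2 - (48 + d + d*√(50 + d)) = 2 + (-48 - d - d*√(50 + d)) = -46 - d - d*√(50 + d))
N(-91)*B(4) = (-46 - 1*(-91) - 1*(-91)*√(50 - 91))*(-8/(3 + 4)) = (-46 + 91 - 1*(-91)*√(-41))*(-8/7) = (-46 + 91 - 1*(-91)*I*√41)*(-8*⅐) = (-46 + 91 + 91*I*√41)*(-8/7) = (45 + 91*I*√41)*(-8/7) = -360/7 - 104*I*√41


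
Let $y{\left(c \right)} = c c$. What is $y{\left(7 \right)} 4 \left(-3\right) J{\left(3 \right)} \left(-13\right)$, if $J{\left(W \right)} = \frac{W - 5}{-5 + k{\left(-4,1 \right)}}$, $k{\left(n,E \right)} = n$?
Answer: $\frac{5096}{3} \approx 1698.7$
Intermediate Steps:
$y{\left(c \right)} = c^{2}$
$J{\left(W \right)} = \frac{5}{9} - \frac{W}{9}$ ($J{\left(W \right)} = \frac{W - 5}{-5 - 4} = \frac{-5 + W}{-9} = \left(-5 + W\right) \left(- \frac{1}{9}\right) = \frac{5}{9} - \frac{W}{9}$)
$y{\left(7 \right)} 4 \left(-3\right) J{\left(3 \right)} \left(-13\right) = 7^{2} \cdot 4 \left(-3\right) \left(\frac{5}{9} - \frac{1}{3}\right) \left(-13\right) = 49 \left(- 12 \left(\frac{5}{9} - \frac{1}{3}\right)\right) \left(-13\right) = 49 \left(\left(-12\right) \frac{2}{9}\right) \left(-13\right) = 49 \left(- \frac{8}{3}\right) \left(-13\right) = \left(- \frac{392}{3}\right) \left(-13\right) = \frac{5096}{3}$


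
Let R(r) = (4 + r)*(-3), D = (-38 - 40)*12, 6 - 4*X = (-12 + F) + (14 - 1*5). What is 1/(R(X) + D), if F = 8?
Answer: -4/3795 ≈ -0.0010540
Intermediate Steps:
X = 1/4 (X = 3/2 - ((-12 + 8) + (14 - 1*5))/4 = 3/2 - (-4 + (14 - 5))/4 = 3/2 - (-4 + 9)/4 = 3/2 - 1/4*5 = 3/2 - 5/4 = 1/4 ≈ 0.25000)
D = -936 (D = -78*12 = -936)
R(r) = -12 - 3*r
1/(R(X) + D) = 1/((-12 - 3*1/4) - 936) = 1/((-12 - 3/4) - 936) = 1/(-51/4 - 936) = 1/(-3795/4) = -4/3795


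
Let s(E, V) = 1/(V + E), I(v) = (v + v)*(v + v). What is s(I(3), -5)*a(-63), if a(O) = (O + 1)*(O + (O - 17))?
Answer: 286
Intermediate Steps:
I(v) = 4*v**2 (I(v) = (2*v)*(2*v) = 4*v**2)
a(O) = (1 + O)*(-17 + 2*O) (a(O) = (1 + O)*(O + (-17 + O)) = (1 + O)*(-17 + 2*O))
s(E, V) = 1/(E + V)
s(I(3), -5)*a(-63) = (-17 - 15*(-63) + 2*(-63)**2)/(4*3**2 - 5) = (-17 + 945 + 2*3969)/(4*9 - 5) = (-17 + 945 + 7938)/(36 - 5) = 8866/31 = (1/31)*8866 = 286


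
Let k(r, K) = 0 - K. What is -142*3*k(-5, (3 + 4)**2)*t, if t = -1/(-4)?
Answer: 10437/2 ≈ 5218.5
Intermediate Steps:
k(r, K) = -K
t = 1/4 (t = -1*(-1/4) = 1/4 ≈ 0.25000)
-142*3*k(-5, (3 + 4)**2)*t = -142*3*(-(3 + 4)**2)/4 = -142*3*(-1*7**2)/4 = -142*3*(-1*49)/4 = -142*3*(-49)/4 = -(-20874)/4 = -142*(-147/4) = 10437/2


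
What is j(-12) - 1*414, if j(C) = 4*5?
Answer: -394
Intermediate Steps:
j(C) = 20
j(-12) - 1*414 = 20 - 1*414 = 20 - 414 = -394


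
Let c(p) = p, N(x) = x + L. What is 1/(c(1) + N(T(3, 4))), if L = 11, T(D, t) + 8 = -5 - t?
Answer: -⅕ ≈ -0.20000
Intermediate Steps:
T(D, t) = -13 - t (T(D, t) = -8 + (-5 - t) = -13 - t)
N(x) = 11 + x (N(x) = x + 11 = 11 + x)
1/(c(1) + N(T(3, 4))) = 1/(1 + (11 + (-13 - 1*4))) = 1/(1 + (11 + (-13 - 4))) = 1/(1 + (11 - 17)) = 1/(1 - 6) = 1/(-5) = -⅕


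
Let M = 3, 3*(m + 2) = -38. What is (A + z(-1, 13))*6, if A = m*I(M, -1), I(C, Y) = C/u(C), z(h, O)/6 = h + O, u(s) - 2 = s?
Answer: 1896/5 ≈ 379.20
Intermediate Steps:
u(s) = 2 + s
m = -44/3 (m = -2 + (1/3)*(-38) = -2 - 38/3 = -44/3 ≈ -14.667)
z(h, O) = 6*O + 6*h (z(h, O) = 6*(h + O) = 6*(O + h) = 6*O + 6*h)
I(C, Y) = C/(2 + C)
A = -44/5 (A = -44/(2 + 3) = -44/5 ≈ -8.8000)
(A + z(-1, 13))*6 = (-44/5 + (6*13 + 6*(-1)))*6 = (-44/5 + (78 - 6))*6 = (-44/5 + 72)*6 = (316/5)*6 = 1896/5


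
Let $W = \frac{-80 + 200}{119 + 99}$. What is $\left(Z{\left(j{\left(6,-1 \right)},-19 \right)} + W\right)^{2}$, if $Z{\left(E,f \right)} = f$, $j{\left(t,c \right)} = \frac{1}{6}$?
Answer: $\frac{4044121}{11881} \approx 340.39$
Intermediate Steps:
$j{\left(t,c \right)} = \frac{1}{6}$
$W = \frac{60}{109}$ ($W = \frac{120}{218} = 120 \cdot \frac{1}{218} = \frac{60}{109} \approx 0.55046$)
$\left(Z{\left(j{\left(6,-1 \right)},-19 \right)} + W\right)^{2} = \left(-19 + \frac{60}{109}\right)^{2} = \left(- \frac{2011}{109}\right)^{2} = \frac{4044121}{11881}$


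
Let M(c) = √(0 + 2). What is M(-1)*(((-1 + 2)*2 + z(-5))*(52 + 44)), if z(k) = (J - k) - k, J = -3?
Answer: 864*√2 ≈ 1221.9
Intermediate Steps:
z(k) = -3 - 2*k (z(k) = (-3 - k) - k = -3 - 2*k)
M(c) = √2
M(-1)*(((-1 + 2)*2 + z(-5))*(52 + 44)) = √2*(((-1 + 2)*2 + (-3 - 2*(-5)))*(52 + 44)) = √2*((1*2 + (-3 + 10))*96) = √2*((2 + 7)*96) = √2*(9*96) = √2*864 = 864*√2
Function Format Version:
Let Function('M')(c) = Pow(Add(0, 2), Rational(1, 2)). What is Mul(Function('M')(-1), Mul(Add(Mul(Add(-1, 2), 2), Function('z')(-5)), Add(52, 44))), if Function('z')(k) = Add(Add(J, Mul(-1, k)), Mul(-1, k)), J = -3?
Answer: Mul(864, Pow(2, Rational(1, 2))) ≈ 1221.9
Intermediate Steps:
Function('z')(k) = Add(-3, Mul(-2, k)) (Function('z')(k) = Add(Add(-3, Mul(-1, k)), Mul(-1, k)) = Add(-3, Mul(-2, k)))
Function('M')(c) = Pow(2, Rational(1, 2))
Mul(Function('M')(-1), Mul(Add(Mul(Add(-1, 2), 2), Function('z')(-5)), Add(52, 44))) = Mul(Pow(2, Rational(1, 2)), Mul(Add(Mul(Add(-1, 2), 2), Add(-3, Mul(-2, -5))), Add(52, 44))) = Mul(Pow(2, Rational(1, 2)), Mul(Add(Mul(1, 2), Add(-3, 10)), 96)) = Mul(Pow(2, Rational(1, 2)), Mul(Add(2, 7), 96)) = Mul(Pow(2, Rational(1, 2)), Mul(9, 96)) = Mul(Pow(2, Rational(1, 2)), 864) = Mul(864, Pow(2, Rational(1, 2)))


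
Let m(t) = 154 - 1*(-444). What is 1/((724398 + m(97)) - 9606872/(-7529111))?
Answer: 7529111/5458584965428 ≈ 1.3793e-6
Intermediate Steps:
m(t) = 598 (m(t) = 154 + 444 = 598)
1/((724398 + m(97)) - 9606872/(-7529111)) = 1/((724398 + 598) - 9606872/(-7529111)) = 1/(724996 - 9606872*(-1/7529111)) = 1/(724996 + 9606872/7529111) = 1/(5458584965428/7529111) = 7529111/5458584965428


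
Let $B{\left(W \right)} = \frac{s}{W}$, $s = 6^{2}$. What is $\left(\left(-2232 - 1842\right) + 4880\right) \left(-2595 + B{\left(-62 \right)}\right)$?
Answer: $-2092038$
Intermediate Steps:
$s = 36$
$B{\left(W \right)} = \frac{36}{W}$
$\left(\left(-2232 - 1842\right) + 4880\right) \left(-2595 + B{\left(-62 \right)}\right) = \left(\left(-2232 - 1842\right) + 4880\right) \left(-2595 + \frac{36}{-62}\right) = \left(\left(-2232 - 1842\right) + 4880\right) \left(-2595 + 36 \left(- \frac{1}{62}\right)\right) = \left(-4074 + 4880\right) \left(-2595 - \frac{18}{31}\right) = 806 \left(- \frac{80463}{31}\right) = -2092038$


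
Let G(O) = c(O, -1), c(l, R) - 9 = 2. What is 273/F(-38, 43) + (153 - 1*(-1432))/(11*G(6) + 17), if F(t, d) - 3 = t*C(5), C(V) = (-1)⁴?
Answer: 2543/690 ≈ 3.6855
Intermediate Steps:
c(l, R) = 11 (c(l, R) = 9 + 2 = 11)
G(O) = 11
C(V) = 1
F(t, d) = 3 + t (F(t, d) = 3 + t*1 = 3 + t)
273/F(-38, 43) + (153 - 1*(-1432))/(11*G(6) + 17) = 273/(3 - 38) + (153 - 1*(-1432))/(11*11 + 17) = 273/(-35) + (153 + 1432)/(121 + 17) = 273*(-1/35) + 1585/138 = -39/5 + 1585*(1/138) = -39/5 + 1585/138 = 2543/690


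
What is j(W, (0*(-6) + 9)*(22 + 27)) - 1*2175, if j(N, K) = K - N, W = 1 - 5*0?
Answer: -1735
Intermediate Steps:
W = 1 (W = 1 + 0 = 1)
j(W, (0*(-6) + 9)*(22 + 27)) - 1*2175 = ((0*(-6) + 9)*(22 + 27) - 1*1) - 1*2175 = ((0 + 9)*49 - 1) - 2175 = (9*49 - 1) - 2175 = (441 - 1) - 2175 = 440 - 2175 = -1735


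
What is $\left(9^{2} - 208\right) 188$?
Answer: $-23876$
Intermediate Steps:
$\left(9^{2} - 208\right) 188 = \left(81 - 208\right) 188 = \left(-127\right) 188 = -23876$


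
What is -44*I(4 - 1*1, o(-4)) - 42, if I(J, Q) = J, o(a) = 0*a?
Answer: -174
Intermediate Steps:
o(a) = 0
-44*I(4 - 1*1, o(-4)) - 42 = -44*(4 - 1*1) - 42 = -44*(4 - 1) - 42 = -44*3 - 42 = -132 - 42 = -174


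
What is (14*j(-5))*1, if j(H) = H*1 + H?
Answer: -140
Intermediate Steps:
j(H) = 2*H (j(H) = H + H = 2*H)
(14*j(-5))*1 = (14*(2*(-5)))*1 = (14*(-10))*1 = -140*1 = -140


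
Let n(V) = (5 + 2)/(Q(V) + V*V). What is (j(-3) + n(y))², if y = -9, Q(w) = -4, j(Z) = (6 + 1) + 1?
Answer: 7921/121 ≈ 65.463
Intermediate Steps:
j(Z) = 8 (j(Z) = 7 + 1 = 8)
n(V) = 7/(-4 + V²) (n(V) = (5 + 2)/(-4 + V*V) = 7/(-4 + V²))
(j(-3) + n(y))² = (8 + 7/(-4 + (-9)²))² = (8 + 7/(-4 + 81))² = (8 + 7/77)² = (8 + 7*(1/77))² = (8 + 1/11)² = (89/11)² = 7921/121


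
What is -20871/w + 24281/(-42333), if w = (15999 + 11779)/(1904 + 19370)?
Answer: -9398467580200/587963037 ≈ -15985.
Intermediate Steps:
w = 13889/10637 (w = 27778/21274 = 27778*(1/21274) = 13889/10637 ≈ 1.3057)
-20871/w + 24281/(-42333) = -20871/13889/10637 + 24281/(-42333) = -20871*10637/13889 + 24281*(-1/42333) = -222004827/13889 - 24281/42333 = -9398467580200/587963037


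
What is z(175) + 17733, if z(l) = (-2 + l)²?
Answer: 47662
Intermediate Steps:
z(175) + 17733 = (-2 + 175)² + 17733 = 173² + 17733 = 29929 + 17733 = 47662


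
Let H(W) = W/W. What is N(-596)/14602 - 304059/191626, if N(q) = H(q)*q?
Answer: -15282143/9389674 ≈ -1.6275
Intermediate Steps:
H(W) = 1
N(q) = q (N(q) = 1*q = q)
N(-596)/14602 - 304059/191626 = -596/14602 - 304059/191626 = -596*1/14602 - 304059*1/191626 = -2/49 - 304059/191626 = -15282143/9389674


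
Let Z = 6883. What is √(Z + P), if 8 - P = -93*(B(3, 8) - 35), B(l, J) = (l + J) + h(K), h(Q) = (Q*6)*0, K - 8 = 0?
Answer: √4659 ≈ 68.257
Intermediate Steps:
K = 8 (K = 8 + 0 = 8)
h(Q) = 0 (h(Q) = (6*Q)*0 = 0)
B(l, J) = J + l (B(l, J) = (l + J) + 0 = (J + l) + 0 = J + l)
P = -2224 (P = 8 - (-93)*((8 + 3) - 35) = 8 - (-93)*(11 - 35) = 8 - (-93)*(-24) = 8 - 1*2232 = 8 - 2232 = -2224)
√(Z + P) = √(6883 - 2224) = √4659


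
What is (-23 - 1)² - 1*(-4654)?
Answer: 5230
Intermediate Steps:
(-23 - 1)² - 1*(-4654) = (-24)² + 4654 = 576 + 4654 = 5230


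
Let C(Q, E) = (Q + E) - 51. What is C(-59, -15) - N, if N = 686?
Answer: -811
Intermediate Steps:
C(Q, E) = -51 + E + Q (C(Q, E) = (E + Q) - 51 = -51 + E + Q)
C(-59, -15) - N = (-51 - 15 - 59) - 1*686 = -125 - 686 = -811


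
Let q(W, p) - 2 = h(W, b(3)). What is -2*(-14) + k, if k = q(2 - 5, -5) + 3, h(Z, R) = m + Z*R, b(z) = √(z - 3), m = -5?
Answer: 28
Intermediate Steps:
b(z) = √(-3 + z)
h(Z, R) = -5 + R*Z (h(Z, R) = -5 + Z*R = -5 + R*Z)
q(W, p) = -3 (q(W, p) = 2 + (-5 + √(-3 + 3)*W) = 2 + (-5 + √0*W) = 2 + (-5 + 0*W) = 2 + (-5 + 0) = 2 - 5 = -3)
k = 0 (k = -3 + 3 = 0)
-2*(-14) + k = -2*(-14) + 0 = 28 + 0 = 28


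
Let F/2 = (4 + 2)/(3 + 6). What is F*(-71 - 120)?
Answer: -764/3 ≈ -254.67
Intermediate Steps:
F = 4/3 (F = 2*((4 + 2)/(3 + 6)) = 2*(6/9) = 2*(6*(⅑)) = 2*(⅔) = 4/3 ≈ 1.3333)
F*(-71 - 120) = 4*(-71 - 120)/3 = (4/3)*(-191) = -764/3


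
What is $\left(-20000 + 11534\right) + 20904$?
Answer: $12438$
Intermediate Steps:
$\left(-20000 + 11534\right) + 20904 = -8466 + 20904 = 12438$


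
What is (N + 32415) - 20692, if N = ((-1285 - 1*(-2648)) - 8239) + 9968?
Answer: 14815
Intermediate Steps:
N = 3092 (N = ((-1285 + 2648) - 8239) + 9968 = (1363 - 8239) + 9968 = -6876 + 9968 = 3092)
(N + 32415) - 20692 = (3092 + 32415) - 20692 = 35507 - 20692 = 14815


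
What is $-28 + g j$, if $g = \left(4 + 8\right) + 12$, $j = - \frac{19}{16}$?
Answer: $- \frac{113}{2} \approx -56.5$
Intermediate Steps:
$j = - \frac{19}{16}$ ($j = \left(-19\right) \frac{1}{16} = - \frac{19}{16} \approx -1.1875$)
$g = 24$ ($g = 12 + 12 = 24$)
$-28 + g j = -28 + 24 \left(- \frac{19}{16}\right) = -28 - \frac{57}{2} = - \frac{113}{2}$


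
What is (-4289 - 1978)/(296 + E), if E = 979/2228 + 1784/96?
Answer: -10472157/526403 ≈ -19.894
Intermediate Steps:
E = 31787/1671 (E = 979*(1/2228) + 1784*(1/96) = 979/2228 + 223/12 = 31787/1671 ≈ 19.023)
(-4289 - 1978)/(296 + E) = (-4289 - 1978)/(296 + 31787/1671) = -6267/526403/1671 = -6267*1671/526403 = -10472157/526403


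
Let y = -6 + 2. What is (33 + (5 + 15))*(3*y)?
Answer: -636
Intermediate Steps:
y = -4
(33 + (5 + 15))*(3*y) = (33 + (5 + 15))*(3*(-4)) = (33 + 20)*(-12) = 53*(-12) = -636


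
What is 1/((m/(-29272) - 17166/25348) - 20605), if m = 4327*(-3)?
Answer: -185496664/3822202121911 ≈ -4.8531e-5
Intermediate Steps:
m = -12981
1/((m/(-29272) - 17166/25348) - 20605) = 1/((-12981/(-29272) - 17166/25348) - 20605) = 1/((-12981*(-1/29272) - 17166*1/25348) - 20605) = 1/((12981/29272 - 8583/12674) - 20605) = 1/(-43360191/185496664 - 20605) = 1/(-3822202121911/185496664) = -185496664/3822202121911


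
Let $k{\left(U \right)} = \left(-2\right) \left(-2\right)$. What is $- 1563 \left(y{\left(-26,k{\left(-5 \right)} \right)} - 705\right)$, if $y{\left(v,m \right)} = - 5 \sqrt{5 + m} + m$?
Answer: $1119108$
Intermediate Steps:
$k{\left(U \right)} = 4$
$y{\left(v,m \right)} = m - 5 \sqrt{5 + m}$
$- 1563 \left(y{\left(-26,k{\left(-5 \right)} \right)} - 705\right) = - 1563 \left(\left(4 - 5 \sqrt{5 + 4}\right) - 705\right) = - 1563 \left(\left(4 - 5 \sqrt{9}\right) - 705\right) = - 1563 \left(\left(4 - 15\right) - 705\right) = - 1563 \left(-11 - 705\right) = \left(-1563\right) \left(-716\right) = 1119108$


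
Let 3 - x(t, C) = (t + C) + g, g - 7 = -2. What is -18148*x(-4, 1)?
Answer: -18148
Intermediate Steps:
g = 5 (g = 7 - 2 = 5)
x(t, C) = -2 - C - t (x(t, C) = 3 - ((t + C) + 5) = 3 - ((C + t) + 5) = 3 - (5 + C + t) = 3 + (-5 - C - t) = -2 - C - t)
-18148*x(-4, 1) = -18148*(-2 - 1*1 - 1*(-4)) = -18148*(-2 - 1 + 4) = -18148*1 = -18148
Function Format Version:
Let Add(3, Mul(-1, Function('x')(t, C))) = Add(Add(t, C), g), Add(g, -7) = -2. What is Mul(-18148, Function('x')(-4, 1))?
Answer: -18148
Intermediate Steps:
g = 5 (g = Add(7, -2) = 5)
Function('x')(t, C) = Add(-2, Mul(-1, C), Mul(-1, t)) (Function('x')(t, C) = Add(3, Mul(-1, Add(Add(t, C), 5))) = Add(3, Mul(-1, Add(Add(C, t), 5))) = Add(3, Mul(-1, Add(5, C, t))) = Add(3, Add(-5, Mul(-1, C), Mul(-1, t))) = Add(-2, Mul(-1, C), Mul(-1, t)))
Mul(-18148, Function('x')(-4, 1)) = Mul(-18148, Add(-2, Mul(-1, 1), Mul(-1, -4))) = Mul(-18148, Add(-2, -1, 4)) = Mul(-18148, 1) = -18148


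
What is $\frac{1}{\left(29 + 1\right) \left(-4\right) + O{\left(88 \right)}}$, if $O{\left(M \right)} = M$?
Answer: $- \frac{1}{32} \approx -0.03125$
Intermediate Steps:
$\frac{1}{\left(29 + 1\right) \left(-4\right) + O{\left(88 \right)}} = \frac{1}{\left(29 + 1\right) \left(-4\right) + 88} = \frac{1}{30 \left(-4\right) + 88} = \frac{1}{-120 + 88} = \frac{1}{-32} = - \frac{1}{32}$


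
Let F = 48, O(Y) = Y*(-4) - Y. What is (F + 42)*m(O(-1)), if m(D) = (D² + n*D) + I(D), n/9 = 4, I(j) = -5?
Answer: 18000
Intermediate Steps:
n = 36 (n = 9*4 = 36)
O(Y) = -5*Y (O(Y) = -4*Y - Y = -5*Y)
m(D) = -5 + D² + 36*D (m(D) = (D² + 36*D) - 5 = -5 + D² + 36*D)
(F + 42)*m(O(-1)) = (48 + 42)*(-5 + (-5*(-1))² + 36*(-5*(-1))) = 90*(-5 + 5² + 36*5) = 90*(-5 + 25 + 180) = 90*200 = 18000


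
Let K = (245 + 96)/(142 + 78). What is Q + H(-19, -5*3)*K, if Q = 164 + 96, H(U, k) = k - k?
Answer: 260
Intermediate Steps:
H(U, k) = 0
K = 31/20 (K = 341/220 = 341*(1/220) = 31/20 ≈ 1.5500)
Q = 260
Q + H(-19, -5*3)*K = 260 + 0*(31/20) = 260 + 0 = 260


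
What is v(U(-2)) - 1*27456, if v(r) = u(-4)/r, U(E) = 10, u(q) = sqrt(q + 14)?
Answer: -27456 + sqrt(10)/10 ≈ -27456.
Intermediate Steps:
u(q) = sqrt(14 + q)
v(r) = sqrt(10)/r (v(r) = sqrt(14 - 4)/r = sqrt(10)/r)
v(U(-2)) - 1*27456 = sqrt(10)/10 - 1*27456 = sqrt(10)*(1/10) - 27456 = sqrt(10)/10 - 27456 = -27456 + sqrt(10)/10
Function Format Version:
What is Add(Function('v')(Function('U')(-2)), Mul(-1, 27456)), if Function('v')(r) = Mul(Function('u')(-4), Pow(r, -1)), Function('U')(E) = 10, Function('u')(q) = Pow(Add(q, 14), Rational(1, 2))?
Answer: Add(-27456, Mul(Rational(1, 10), Pow(10, Rational(1, 2)))) ≈ -27456.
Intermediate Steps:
Function('u')(q) = Pow(Add(14, q), Rational(1, 2))
Function('v')(r) = Mul(Pow(10, Rational(1, 2)), Pow(r, -1)) (Function('v')(r) = Mul(Pow(Add(14, -4), Rational(1, 2)), Pow(r, -1)) = Mul(Pow(10, Rational(1, 2)), Pow(r, -1)))
Add(Function('v')(Function('U')(-2)), Mul(-1, 27456)) = Add(Mul(Pow(10, Rational(1, 2)), Pow(10, -1)), Mul(-1, 27456)) = Add(Mul(Pow(10, Rational(1, 2)), Rational(1, 10)), -27456) = Add(Mul(Rational(1, 10), Pow(10, Rational(1, 2))), -27456) = Add(-27456, Mul(Rational(1, 10), Pow(10, Rational(1, 2))))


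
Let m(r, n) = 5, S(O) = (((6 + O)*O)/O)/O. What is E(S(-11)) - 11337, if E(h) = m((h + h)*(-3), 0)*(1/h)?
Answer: -11326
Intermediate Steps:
S(O) = (6 + O)/O (S(O) = ((O*(6 + O))/O)/O = (6 + O)/O)
E(h) = 5/h (E(h) = 5*(1/h) = 5/h)
E(S(-11)) - 11337 = 5/(((6 - 11)/(-11))) - 11337 = 5/((-1/11*(-5))) - 11337 = 5/(5/11) - 11337 = 5*(11/5) - 11337 = 11 - 11337 = -11326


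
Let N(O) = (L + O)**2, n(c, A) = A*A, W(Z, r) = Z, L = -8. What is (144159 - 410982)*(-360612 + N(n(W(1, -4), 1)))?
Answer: 96206501349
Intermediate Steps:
n(c, A) = A**2
N(O) = (-8 + O)**2
(144159 - 410982)*(-360612 + N(n(W(1, -4), 1))) = (144159 - 410982)*(-360612 + (-8 + 1**2)**2) = -266823*(-360612 + (-8 + 1)**2) = -266823*(-360612 + (-7)**2) = -266823*(-360612 + 49) = -266823*(-360563) = 96206501349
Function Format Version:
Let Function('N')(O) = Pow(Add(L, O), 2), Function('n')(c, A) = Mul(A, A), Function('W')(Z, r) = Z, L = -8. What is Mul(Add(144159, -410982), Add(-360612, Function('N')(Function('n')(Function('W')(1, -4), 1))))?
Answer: 96206501349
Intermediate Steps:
Function('n')(c, A) = Pow(A, 2)
Function('N')(O) = Pow(Add(-8, O), 2)
Mul(Add(144159, -410982), Add(-360612, Function('N')(Function('n')(Function('W')(1, -4), 1)))) = Mul(Add(144159, -410982), Add(-360612, Pow(Add(-8, Pow(1, 2)), 2))) = Mul(-266823, Add(-360612, Pow(Add(-8, 1), 2))) = Mul(-266823, Add(-360612, Pow(-7, 2))) = Mul(-266823, Add(-360612, 49)) = Mul(-266823, -360563) = 96206501349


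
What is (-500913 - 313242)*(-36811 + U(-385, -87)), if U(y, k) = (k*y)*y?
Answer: 10528966723830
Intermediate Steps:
U(y, k) = k*y**2
(-500913 - 313242)*(-36811 + U(-385, -87)) = (-500913 - 313242)*(-36811 - 87*(-385)**2) = -814155*(-36811 - 87*148225) = -814155*(-36811 - 12895575) = -814155*(-12932386) = 10528966723830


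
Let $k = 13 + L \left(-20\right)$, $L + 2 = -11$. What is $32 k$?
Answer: $8736$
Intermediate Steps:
$L = -13$ ($L = -2 - 11 = -13$)
$k = 273$ ($k = 13 - -260 = 13 + 260 = 273$)
$32 k = 32 \cdot 273 = 8736$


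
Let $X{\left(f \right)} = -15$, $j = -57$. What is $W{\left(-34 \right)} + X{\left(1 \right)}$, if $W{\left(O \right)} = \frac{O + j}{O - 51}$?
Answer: $- \frac{1184}{85} \approx -13.929$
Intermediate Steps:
$W{\left(O \right)} = \frac{-57 + O}{-51 + O}$ ($W{\left(O \right)} = \frac{O - 57}{O - 51} = \frac{-57 + O}{-51 + O}$)
$W{\left(-34 \right)} + X{\left(1 \right)} = \frac{-57 - 34}{-51 - 34} - 15 = \frac{1}{-85} \left(-91\right) - 15 = \left(- \frac{1}{85}\right) \left(-91\right) - 15 = \frac{91}{85} - 15 = - \frac{1184}{85}$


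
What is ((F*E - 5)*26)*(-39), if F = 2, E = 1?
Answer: 3042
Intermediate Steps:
((F*E - 5)*26)*(-39) = ((2*1 - 5)*26)*(-39) = ((2 - 5)*26)*(-39) = -3*26*(-39) = -78*(-39) = 3042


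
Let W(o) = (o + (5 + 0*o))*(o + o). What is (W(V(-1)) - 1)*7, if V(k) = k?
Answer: -63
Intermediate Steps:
W(o) = 2*o*(5 + o) (W(o) = (o + (5 + 0))*(2*o) = (o + 5)*(2*o) = (5 + o)*(2*o) = 2*o*(5 + o))
(W(V(-1)) - 1)*7 = (2*(-1)*(5 - 1) - 1)*7 = (2*(-1)*4 - 1)*7 = (-8 - 1)*7 = -9*7 = -63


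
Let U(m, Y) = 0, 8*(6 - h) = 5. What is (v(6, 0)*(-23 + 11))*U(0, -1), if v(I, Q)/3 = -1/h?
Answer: 0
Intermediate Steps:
h = 43/8 (h = 6 - ⅛*5 = 6 - 5/8 = 43/8 ≈ 5.3750)
v(I, Q) = -24/43 (v(I, Q) = 3*(-1/43/8) = 3*(-1*8/43) = 3*(-8/43) = -24/43)
(v(6, 0)*(-23 + 11))*U(0, -1) = -24*(-23 + 11)/43*0 = -24/43*(-12)*0 = (288/43)*0 = 0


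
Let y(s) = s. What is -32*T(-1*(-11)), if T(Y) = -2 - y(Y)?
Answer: 416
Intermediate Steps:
T(Y) = -2 - Y
-32*T(-1*(-11)) = -32*(-2 - (-1)*(-11)) = -32*(-2 - 1*11) = -32*(-2 - 11) = -32*(-13) = 416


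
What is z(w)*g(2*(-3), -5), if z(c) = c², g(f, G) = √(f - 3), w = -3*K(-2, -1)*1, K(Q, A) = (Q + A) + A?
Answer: 432*I ≈ 432.0*I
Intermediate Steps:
K(Q, A) = Q + 2*A (K(Q, A) = (A + Q) + A = Q + 2*A)
w = 12 (w = -3*(-2 + 2*(-1))*1 = -3*(-2 - 2)*1 = -3*(-4)*1 = 12*1 = 12)
g(f, G) = √(-3 + f)
z(w)*g(2*(-3), -5) = 12²*√(-3 + 2*(-3)) = 144*√(-3 - 6) = 144*√(-9) = 144*(3*I) = 432*I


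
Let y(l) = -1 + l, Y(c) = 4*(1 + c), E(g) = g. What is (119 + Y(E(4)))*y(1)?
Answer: 0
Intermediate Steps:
Y(c) = 4 + 4*c
(119 + Y(E(4)))*y(1) = (119 + (4 + 4*4))*(-1 + 1) = (119 + (4 + 16))*0 = (119 + 20)*0 = 139*0 = 0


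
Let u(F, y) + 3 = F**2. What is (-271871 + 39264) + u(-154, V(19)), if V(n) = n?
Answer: -208894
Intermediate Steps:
u(F, y) = -3 + F**2
(-271871 + 39264) + u(-154, V(19)) = (-271871 + 39264) + (-3 + (-154)**2) = -232607 + (-3 + 23716) = -232607 + 23713 = -208894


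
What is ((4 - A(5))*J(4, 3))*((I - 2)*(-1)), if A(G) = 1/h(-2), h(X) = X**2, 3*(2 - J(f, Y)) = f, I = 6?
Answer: -10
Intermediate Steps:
J(f, Y) = 2 - f/3
A(G) = 1/4 (A(G) = 1/(-2)**2 = 1/4)
((4 - A(5))*J(4, 3))*((I - 2)*(-1)) = ((4 - 1*1/4)*(2 - 1/3*4))*((6 - 2)*(-1)) = ((4 - 1/4)*(2 - 4/3))*(4*(-1)) = ((15/4)*(2/3))*(-4) = (5/2)*(-4) = -10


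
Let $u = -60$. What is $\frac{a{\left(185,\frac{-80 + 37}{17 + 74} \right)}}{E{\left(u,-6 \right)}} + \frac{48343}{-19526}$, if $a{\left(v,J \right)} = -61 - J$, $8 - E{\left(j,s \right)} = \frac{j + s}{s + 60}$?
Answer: $- \frac{102544427}{11344606} \approx -9.039$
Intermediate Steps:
$E{\left(j,s \right)} = 8 - \frac{j + s}{60 + s}$ ($E{\left(j,s \right)} = 8 - \frac{j + s}{s + 60} = 8 - \frac{j + s}{60 + s}$)
$\frac{a{\left(185,\frac{-80 + 37}{17 + 74} \right)}}{E{\left(u,-6 \right)}} + \frac{48343}{-19526} = \frac{-61 - \frac{-80 + 37}{17 + 74}}{\frac{1}{60 - 6} \left(480 - -60 + 7 \left(-6\right)\right)} + \frac{48343}{-19526} = \frac{-61 - - \frac{43}{91}}{\frac{1}{54} \left(480 + 60 - 42\right)} + 48343 \left(- \frac{1}{19526}\right) = \frac{-61 - \left(-43\right) \frac{1}{91}}{\frac{1}{54} \cdot 498} - \frac{48343}{19526} = \frac{-61 - - \frac{43}{91}}{\frac{83}{9}} - \frac{48343}{19526} = \left(-61 + \frac{43}{91}\right) \frac{9}{83} - \frac{48343}{19526} = \left(- \frac{5508}{91}\right) \frac{9}{83} - \frac{48343}{19526} = - \frac{49572}{7553} - \frac{48343}{19526} = - \frac{102544427}{11344606}$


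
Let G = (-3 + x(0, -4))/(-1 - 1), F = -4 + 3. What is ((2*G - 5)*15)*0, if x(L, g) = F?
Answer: 0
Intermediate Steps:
F = -1
x(L, g) = -1
G = 2 (G = (-3 - 1)/(-1 - 1) = -4/(-2) = -4*(-½) = 2)
((2*G - 5)*15)*0 = ((2*2 - 5)*15)*0 = ((4 - 5)*15)*0 = -1*15*0 = -15*0 = 0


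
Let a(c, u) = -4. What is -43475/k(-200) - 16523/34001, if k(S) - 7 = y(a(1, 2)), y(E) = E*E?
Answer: -1478573504/782023 ≈ -1890.7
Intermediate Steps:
y(E) = E²
k(S) = 23 (k(S) = 7 + (-4)² = 7 + 16 = 23)
-43475/k(-200) - 16523/34001 = -43475/23 - 16523/34001 = -1478573504/782023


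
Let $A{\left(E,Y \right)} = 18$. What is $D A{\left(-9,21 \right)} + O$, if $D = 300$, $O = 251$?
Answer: $5651$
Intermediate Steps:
$D A{\left(-9,21 \right)} + O = 300 \cdot 18 + 251 = 5400 + 251 = 5651$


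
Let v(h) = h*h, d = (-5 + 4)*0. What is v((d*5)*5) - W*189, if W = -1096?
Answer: 207144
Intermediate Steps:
d = 0 (d = -1*0 = 0)
v(h) = h²
v((d*5)*5) - W*189 = ((0*5)*5)² - (-1096)*189 = (0*5)² - 1*(-207144) = 0² + 207144 = 0 + 207144 = 207144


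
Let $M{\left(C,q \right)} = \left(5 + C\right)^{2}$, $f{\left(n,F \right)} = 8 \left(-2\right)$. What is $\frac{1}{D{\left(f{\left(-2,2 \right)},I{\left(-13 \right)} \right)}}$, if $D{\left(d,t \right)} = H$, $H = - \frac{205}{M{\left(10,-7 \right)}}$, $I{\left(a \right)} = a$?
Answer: $- \frac{45}{41} \approx -1.0976$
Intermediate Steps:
$f{\left(n,F \right)} = -16$
$H = - \frac{41}{45}$ ($H = - \frac{205}{\left(5 + 10\right)^{2}} = - \frac{205}{15^{2}} = - \frac{205}{225} = \left(-205\right) \frac{1}{225} = - \frac{41}{45} \approx -0.91111$)
$D{\left(d,t \right)} = - \frac{41}{45}$
$\frac{1}{D{\left(f{\left(-2,2 \right)},I{\left(-13 \right)} \right)}} = \frac{1}{- \frac{41}{45}} = - \frac{45}{41}$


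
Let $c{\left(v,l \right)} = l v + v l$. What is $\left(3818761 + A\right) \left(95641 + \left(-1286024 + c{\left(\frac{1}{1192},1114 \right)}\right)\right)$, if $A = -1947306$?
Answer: $- \frac{663867926344535}{298} \approx -2.2277 \cdot 10^{12}$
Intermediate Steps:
$c{\left(v,l \right)} = 2 l v$ ($c{\left(v,l \right)} = l v + l v = 2 l v$)
$\left(3818761 + A\right) \left(95641 + \left(-1286024 + c{\left(\frac{1}{1192},1114 \right)}\right)\right) = \left(3818761 - 1947306\right) \left(95641 - \left(1286024 - \frac{2228}{1192}\right)\right) = 1871455 \left(95641 - \left(1286024 - \frac{557}{298}\right)\right) = 1871455 \left(95641 + \left(-1286024 + \frac{557}{298}\right)\right) = 1871455 \left(95641 - \frac{383234595}{298}\right) = 1871455 \left(- \frac{354733577}{298}\right) = - \frac{663867926344535}{298}$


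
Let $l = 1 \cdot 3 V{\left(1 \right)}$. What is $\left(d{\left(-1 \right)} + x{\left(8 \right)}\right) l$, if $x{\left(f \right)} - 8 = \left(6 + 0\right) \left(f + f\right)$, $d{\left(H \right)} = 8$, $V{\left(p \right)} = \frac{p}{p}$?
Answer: $336$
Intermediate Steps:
$V{\left(p \right)} = 1$
$x{\left(f \right)} = 8 + 12 f$ ($x{\left(f \right)} = 8 + \left(6 + 0\right) \left(f + f\right) = 8 + 6 \cdot 2 f = 8 + 12 f$)
$l = 3$ ($l = 1 \cdot 3 \cdot 1 = 3 \cdot 1 = 3$)
$\left(d{\left(-1 \right)} + x{\left(8 \right)}\right) l = \left(8 + \left(8 + 12 \cdot 8\right)\right) 3 = \left(8 + \left(8 + 96\right)\right) 3 = \left(8 + 104\right) 3 = 112 \cdot 3 = 336$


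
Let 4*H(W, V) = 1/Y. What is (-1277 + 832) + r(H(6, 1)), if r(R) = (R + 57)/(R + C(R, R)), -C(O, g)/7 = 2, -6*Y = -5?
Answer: -61538/137 ≈ -449.18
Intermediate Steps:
Y = ⅚ (Y = -⅙*(-5) = ⅚ ≈ 0.83333)
H(W, V) = 3/10 (H(W, V) = 1/(4*(⅚)) = (¼)*(6/5) = 3/10)
C(O, g) = -14 (C(O, g) = -7*2 = -14)
r(R) = (57 + R)/(-14 + R) (r(R) = (R + 57)/(R - 14) = (57 + R)/(-14 + R))
(-1277 + 832) + r(H(6, 1)) = (-1277 + 832) + (57 + 3/10)/(-14 + 3/10) = -445 + (573/10)/(-137/10) = -445 - 10/137*573/10 = -445 - 573/137 = -61538/137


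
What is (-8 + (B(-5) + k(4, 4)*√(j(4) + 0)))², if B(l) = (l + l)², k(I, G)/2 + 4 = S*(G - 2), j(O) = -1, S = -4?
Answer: 7888 - 4416*I ≈ 7888.0 - 4416.0*I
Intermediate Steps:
k(I, G) = 8 - 8*G (k(I, G) = -8 + 2*(-4*(G - 2)) = -8 + 2*(-4*(-2 + G)) = -8 + 2*(8 - 4*G) = -8 + (16 - 8*G) = 8 - 8*G)
B(l) = 4*l² (B(l) = (2*l)² = 4*l²)
(-8 + (B(-5) + k(4, 4)*√(j(4) + 0)))² = (-8 + (4*(-5)² + (8 - 8*4)*√(-1 + 0)))² = (-8 + (4*25 + (8 - 32)*√(-1)))² = (-8 + (100 - 24*I))² = (92 - 24*I)²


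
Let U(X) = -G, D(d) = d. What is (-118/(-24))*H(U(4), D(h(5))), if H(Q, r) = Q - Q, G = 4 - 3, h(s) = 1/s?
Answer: 0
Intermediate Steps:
G = 1
U(X) = -1 (U(X) = -1*1 = -1)
H(Q, r) = 0
(-118/(-24))*H(U(4), D(h(5))) = -118/(-24)*0 = -118*(-1/24)*0 = (59/12)*0 = 0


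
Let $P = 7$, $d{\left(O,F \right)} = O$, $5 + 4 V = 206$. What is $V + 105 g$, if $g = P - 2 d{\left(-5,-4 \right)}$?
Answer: $\frac{7341}{4} \approx 1835.3$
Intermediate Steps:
$V = \frac{201}{4}$ ($V = - \frac{5}{4} + \frac{1}{4} \cdot 206 = - \frac{5}{4} + \frac{103}{2} = \frac{201}{4} \approx 50.25$)
$g = 17$ ($g = 7 - -10 = 7 + 10 = 17$)
$V + 105 g = \frac{201}{4} + 105 \cdot 17 = \frac{201}{4} + 1785 = \frac{7341}{4}$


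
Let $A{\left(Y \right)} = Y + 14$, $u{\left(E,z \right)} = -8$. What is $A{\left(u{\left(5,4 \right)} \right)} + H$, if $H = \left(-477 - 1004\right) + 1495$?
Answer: $20$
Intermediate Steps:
$A{\left(Y \right)} = 14 + Y$
$H = 14$ ($H = -1481 + 1495 = 14$)
$A{\left(u{\left(5,4 \right)} \right)} + H = \left(14 - 8\right) + 14 = 6 + 14 = 20$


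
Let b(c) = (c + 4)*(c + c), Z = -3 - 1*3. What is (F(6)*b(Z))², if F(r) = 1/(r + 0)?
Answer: 16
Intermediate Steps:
F(r) = 1/r
Z = -6 (Z = -3 - 3 = -6)
b(c) = 2*c*(4 + c) (b(c) = (4 + c)*(2*c) = 2*c*(4 + c))
(F(6)*b(Z))² = ((2*(-6)*(4 - 6))/6)² = ((2*(-6)*(-2))/6)² = ((⅙)*24)² = 4² = 16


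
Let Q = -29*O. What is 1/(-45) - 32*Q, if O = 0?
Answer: -1/45 ≈ -0.022222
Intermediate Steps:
Q = 0 (Q = -29*0 = 0)
1/(-45) - 32*Q = 1/(-45) - 32*0 = -1/45 + 0 = -1/45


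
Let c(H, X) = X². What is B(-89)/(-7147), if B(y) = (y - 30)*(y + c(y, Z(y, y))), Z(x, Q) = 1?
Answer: -1496/1021 ≈ -1.4652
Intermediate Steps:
B(y) = (1 + y)*(-30 + y) (B(y) = (y - 30)*(y + 1²) = (-30 + y)*(y + 1) = (-30 + y)*(1 + y) = (1 + y)*(-30 + y))
B(-89)/(-7147) = (-30 + (-89)² - 29*(-89))/(-7147) = (-30 + 7921 + 2581)*(-1/7147) = 10472*(-1/7147) = -1496/1021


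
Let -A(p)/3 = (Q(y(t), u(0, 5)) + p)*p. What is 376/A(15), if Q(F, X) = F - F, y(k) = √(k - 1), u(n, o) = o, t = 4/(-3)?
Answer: -376/675 ≈ -0.55704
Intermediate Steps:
t = -4/3 (t = 4*(-⅓) = -4/3 ≈ -1.3333)
y(k) = √(-1 + k)
Q(F, X) = 0
A(p) = -3*p² (A(p) = -3*(0 + p)*p = -3*p*p = -3*p²)
376/A(15) = 376/((-3*15²)) = 376/((-3*225)) = 376/(-675) = 376*(-1/675) = -376/675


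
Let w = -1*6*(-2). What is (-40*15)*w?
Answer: -7200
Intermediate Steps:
w = 12 (w = -6*(-2) = 12)
(-40*15)*w = -40*15*12 = -600*12 = -7200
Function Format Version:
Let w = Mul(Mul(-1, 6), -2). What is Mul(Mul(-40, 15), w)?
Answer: -7200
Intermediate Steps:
w = 12 (w = Mul(-6, -2) = 12)
Mul(Mul(-40, 15), w) = Mul(Mul(-40, 15), 12) = Mul(-600, 12) = -7200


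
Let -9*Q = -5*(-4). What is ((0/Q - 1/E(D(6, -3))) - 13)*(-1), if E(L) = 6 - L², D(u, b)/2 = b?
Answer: 389/30 ≈ 12.967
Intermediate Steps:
D(u, b) = 2*b
Q = -20/9 (Q = -(-5)*(-4)/9 = -⅑*20 = -20/9 ≈ -2.2222)
((0/Q - 1/E(D(6, -3))) - 13)*(-1) = ((0/(-20/9) - 1/(6 - (2*(-3))²)) - 13)*(-1) = ((0*(-9/20) - 1/(6 - 1*(-6)²)) - 13)*(-1) = ((0 - 1/(6 - 1*36)) - 13)*(-1) = ((0 - 1/(6 - 36)) - 13)*(-1) = ((0 - 1/(-30)) - 13)*(-1) = ((0 - 1*(-1/30)) - 13)*(-1) = ((0 + 1/30) - 13)*(-1) = (1/30 - 13)*(-1) = -389/30*(-1) = 389/30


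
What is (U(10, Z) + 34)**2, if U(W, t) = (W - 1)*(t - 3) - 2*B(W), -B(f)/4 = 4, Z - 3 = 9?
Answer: 21609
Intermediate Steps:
Z = 12 (Z = 3 + 9 = 12)
B(f) = -16 (B(f) = -4*4 = -16)
U(W, t) = 32 + (-1 + W)*(-3 + t) (U(W, t) = (W - 1)*(t - 3) - 2*(-16) = (-1 + W)*(-3 + t) + 32 = 32 + (-1 + W)*(-3 + t))
(U(10, Z) + 34)**2 = ((35 - 1*12 - 3*10 + 10*12) + 34)**2 = ((35 - 12 - 30 + 120) + 34)**2 = (113 + 34)**2 = 147**2 = 21609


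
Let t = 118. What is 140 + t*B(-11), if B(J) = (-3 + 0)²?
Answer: 1202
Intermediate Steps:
B(J) = 9 (B(J) = (-3)² = 9)
140 + t*B(-11) = 140 + 118*9 = 140 + 1062 = 1202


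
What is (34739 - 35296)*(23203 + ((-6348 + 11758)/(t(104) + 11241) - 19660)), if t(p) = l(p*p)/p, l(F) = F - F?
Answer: -22186576061/11241 ≈ -1.9737e+6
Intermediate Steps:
l(F) = 0
t(p) = 0 (t(p) = 0/p = 0)
(34739 - 35296)*(23203 + ((-6348 + 11758)/(t(104) + 11241) - 19660)) = (34739 - 35296)*(23203 + ((-6348 + 11758)/(0 + 11241) - 19660)) = -557*(23203 + (5410/11241 - 19660)) = -557*(23203 - 220992650/11241) = -557*39832273/11241 = -22186576061/11241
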